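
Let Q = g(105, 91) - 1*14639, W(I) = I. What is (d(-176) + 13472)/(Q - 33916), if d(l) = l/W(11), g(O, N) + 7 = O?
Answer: -13456/48457 ≈ -0.27769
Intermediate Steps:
g(O, N) = -7 + O
d(l) = l/11
Q = -14541 (Q = (-7 + 105) - 1*14639 = 98 - 14639 = -14541)
(d(-176) + 13472)/(Q - 33916) = ((1/11)*(-176) + 13472)/(-14541 - 33916) = (-16 + 13472)/(-48457) = 13456*(-1/48457) = -13456/48457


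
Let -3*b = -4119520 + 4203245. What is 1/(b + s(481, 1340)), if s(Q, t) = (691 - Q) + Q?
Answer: -3/81652 ≈ -3.6741e-5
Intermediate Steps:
s(Q, t) = 691
b = -83725/3 (b = -(-4119520 + 4203245)/3 = -⅓*83725 = -83725/3 ≈ -27908.)
1/(b + s(481, 1340)) = 1/(-83725/3 + 691) = 1/(-81652/3) = -3/81652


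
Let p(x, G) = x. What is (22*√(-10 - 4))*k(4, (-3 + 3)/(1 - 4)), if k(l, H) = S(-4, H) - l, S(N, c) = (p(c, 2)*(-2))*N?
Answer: -88*I*√14 ≈ -329.27*I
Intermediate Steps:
S(N, c) = -2*N*c (S(N, c) = (c*(-2))*N = (-2*c)*N = -2*N*c)
k(l, H) = -l + 8*H (k(l, H) = -2*(-4)*H - l = 8*H - l = -l + 8*H)
(22*√(-10 - 4))*k(4, (-3 + 3)/(1 - 4)) = (22*√(-10 - 4))*(-1*4 + 8*((-3 + 3)/(1 - 4))) = (22*√(-14))*(-4 + 8*(0/(-3))) = (22*(I*√14))*(-4 + 8*(0*(-⅓))) = (22*I*√14)*(-4 + 8*0) = (22*I*√14)*(-4 + 0) = (22*I*√14)*(-4) = -88*I*√14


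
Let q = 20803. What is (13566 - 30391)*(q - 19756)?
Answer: -17615775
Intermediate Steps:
(13566 - 30391)*(q - 19756) = (13566 - 30391)*(20803 - 19756) = -16825*1047 = -17615775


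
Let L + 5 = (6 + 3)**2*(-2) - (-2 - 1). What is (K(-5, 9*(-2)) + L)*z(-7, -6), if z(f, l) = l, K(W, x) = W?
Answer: 1014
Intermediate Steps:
L = -164 (L = -5 + ((6 + 3)**2*(-2) - (-2 - 1)) = -5 + (9**2*(-2) - 1*(-3)) = -5 + (81*(-2) + 3) = -5 + (-162 + 3) = -5 - 159 = -164)
(K(-5, 9*(-2)) + L)*z(-7, -6) = (-5 - 164)*(-6) = -169*(-6) = 1014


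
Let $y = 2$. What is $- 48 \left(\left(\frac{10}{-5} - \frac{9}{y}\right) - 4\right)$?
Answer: $504$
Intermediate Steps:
$- 48 \left(\left(\frac{10}{-5} - \frac{9}{y}\right) - 4\right) = - 48 \left(\left(\frac{10}{-5} - \frac{9}{2}\right) - 4\right) = - 48 \left(\left(10 \left(- \frac{1}{5}\right) - \frac{9}{2}\right) - 4\right) = - 48 \left(\left(-2 - \frac{9}{2}\right) - 4\right) = - 48 \left(- \frac{13}{2} - 4\right) = \left(-48\right) \left(- \frac{21}{2}\right) = 504$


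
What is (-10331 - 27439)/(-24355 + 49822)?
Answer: -12590/8489 ≈ -1.4831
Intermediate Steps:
(-10331 - 27439)/(-24355 + 49822) = -37770/25467 = -37770*1/25467 = -12590/8489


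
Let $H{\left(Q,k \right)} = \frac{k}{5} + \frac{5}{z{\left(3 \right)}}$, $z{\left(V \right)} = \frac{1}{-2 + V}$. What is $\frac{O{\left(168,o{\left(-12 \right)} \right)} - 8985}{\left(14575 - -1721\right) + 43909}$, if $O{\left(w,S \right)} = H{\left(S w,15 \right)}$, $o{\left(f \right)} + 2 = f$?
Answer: $- \frac{8977}{60205} \approx -0.14911$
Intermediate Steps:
$o{\left(f \right)} = -2 + f$
$H{\left(Q,k \right)} = 5 + \frac{k}{5}$ ($H{\left(Q,k \right)} = \frac{k}{5} + \frac{5}{\frac{1}{-2 + 3}} = k \frac{1}{5} + \frac{5}{1^{-1}} = \frac{k}{5} + \frac{5}{1} = \frac{k}{5} + 5 \cdot 1 = \frac{k}{5} + 5 = 5 + \frac{k}{5}$)
$O{\left(w,S \right)} = 8$ ($O{\left(w,S \right)} = 5 + \frac{1}{5} \cdot 15 = 5 + 3 = 8$)
$\frac{O{\left(168,o{\left(-12 \right)} \right)} - 8985}{\left(14575 - -1721\right) + 43909} = \frac{8 - 8985}{\left(14575 - -1721\right) + 43909} = - \frac{8977}{\left(14575 + 1721\right) + 43909} = - \frac{8977}{16296 + 43909} = - \frac{8977}{60205}$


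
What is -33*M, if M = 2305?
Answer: -76065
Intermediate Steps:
-33*M = -33*2305 = -76065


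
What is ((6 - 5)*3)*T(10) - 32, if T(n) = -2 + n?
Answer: -8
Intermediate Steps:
((6 - 5)*3)*T(10) - 32 = ((6 - 5)*3)*(-2 + 10) - 32 = (1*3)*8 - 32 = 3*8 - 32 = 24 - 32 = -8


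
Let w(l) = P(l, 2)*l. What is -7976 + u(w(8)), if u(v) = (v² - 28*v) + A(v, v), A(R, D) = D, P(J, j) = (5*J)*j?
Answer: 384344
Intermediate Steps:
P(J, j) = 5*J*j
w(l) = 10*l² (w(l) = (5*l*2)*l = (10*l)*l = 10*l²)
u(v) = v² - 27*v (u(v) = (v² - 28*v) + v = v² - 27*v)
-7976 + u(w(8)) = -7976 + (10*8²)*(-27 + 10*8²) = -7976 + (10*64)*(-27 + 10*64) = -7976 + 640*(-27 + 640) = -7976 + 640*613 = -7976 + 392320 = 384344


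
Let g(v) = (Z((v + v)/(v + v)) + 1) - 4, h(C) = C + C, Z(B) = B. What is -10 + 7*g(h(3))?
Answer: -24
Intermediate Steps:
h(C) = 2*C
g(v) = -2 (g(v) = ((v + v)/(v + v) + 1) - 4 = ((2*v)/((2*v)) + 1) - 4 = ((2*v)*(1/(2*v)) + 1) - 4 = (1 + 1) - 4 = 2 - 4 = -2)
-10 + 7*g(h(3)) = -10 + 7*(-2) = -10 - 14 = -24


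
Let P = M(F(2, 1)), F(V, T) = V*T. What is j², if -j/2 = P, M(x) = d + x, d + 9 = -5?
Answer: 576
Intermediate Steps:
F(V, T) = T*V
d = -14 (d = -9 - 5 = -14)
M(x) = -14 + x
P = -12 (P = -14 + 1*2 = -14 + 2 = -12)
j = 24 (j = -2*(-12) = 24)
j² = 24² = 576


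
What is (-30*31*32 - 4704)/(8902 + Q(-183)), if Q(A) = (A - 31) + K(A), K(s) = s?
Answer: -11488/2835 ≈ -4.0522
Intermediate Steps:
Q(A) = -31 + 2*A (Q(A) = (A - 31) + A = (-31 + A) + A = -31 + 2*A)
(-30*31*32 - 4704)/(8902 + Q(-183)) = (-30*31*32 - 4704)/(8902 + (-31 + 2*(-183))) = (-930*32 - 4704)/(8902 + (-31 - 366)) = (-29760 - 4704)/(8902 - 397) = -34464/8505 = -34464*1/8505 = -11488/2835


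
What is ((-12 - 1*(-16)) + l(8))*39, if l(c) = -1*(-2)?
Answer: 234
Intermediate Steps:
l(c) = 2
((-12 - 1*(-16)) + l(8))*39 = ((-12 - 1*(-16)) + 2)*39 = ((-12 + 16) + 2)*39 = (4 + 2)*39 = 6*39 = 234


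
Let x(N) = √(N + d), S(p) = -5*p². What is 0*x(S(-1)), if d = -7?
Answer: 0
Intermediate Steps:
x(N) = √(-7 + N) (x(N) = √(N - 7) = √(-7 + N))
0*x(S(-1)) = 0*√(-7 - 5*(-1)²) = 0*√(-7 - 5*1) = 0*√(-7 - 5) = 0*√(-12) = 0*(2*I*√3) = 0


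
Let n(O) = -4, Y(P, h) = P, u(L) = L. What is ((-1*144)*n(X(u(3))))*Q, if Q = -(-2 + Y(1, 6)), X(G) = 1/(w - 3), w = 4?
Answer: 576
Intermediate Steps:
X(G) = 1 (X(G) = 1/(4 - 3) = 1/1 = 1)
Q = 1 (Q = -(-2 + 1) = -1*(-1) = 1)
((-1*144)*n(X(u(3))))*Q = (-1*144*(-4))*1 = -144*(-4)*1 = 576*1 = 576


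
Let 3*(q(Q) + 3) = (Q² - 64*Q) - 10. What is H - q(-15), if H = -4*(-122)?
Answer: 298/3 ≈ 99.333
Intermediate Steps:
H = 488
q(Q) = -19/3 - 64*Q/3 + Q²/3 (q(Q) = -3 + ((Q² - 64*Q) - 10)/3 = -3 + (-10 + Q² - 64*Q)/3 = -3 + (-10/3 - 64*Q/3 + Q²/3) = -19/3 - 64*Q/3 + Q²/3)
H - q(-15) = 488 - (-19/3 - 64/3*(-15) + (⅓)*(-15)²) = 488 - (-19/3 + 320 + (⅓)*225) = 488 - (-19/3 + 320 + 75) = 488 - 1*1166/3 = 488 - 1166/3 = 298/3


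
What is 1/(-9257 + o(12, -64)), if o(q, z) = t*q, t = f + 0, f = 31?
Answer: -1/8885 ≈ -0.00011255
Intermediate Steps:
t = 31 (t = 31 + 0 = 31)
o(q, z) = 31*q
1/(-9257 + o(12, -64)) = 1/(-9257 + 31*12) = 1/(-9257 + 372) = 1/(-8885) = -1/8885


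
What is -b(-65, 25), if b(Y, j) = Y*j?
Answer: 1625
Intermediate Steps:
-b(-65, 25) = -(-65)*25 = -1*(-1625) = 1625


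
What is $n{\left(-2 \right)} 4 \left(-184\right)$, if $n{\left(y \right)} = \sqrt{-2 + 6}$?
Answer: $-1472$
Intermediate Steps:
$n{\left(y \right)} = 2$ ($n{\left(y \right)} = \sqrt{4} = 2$)
$n{\left(-2 \right)} 4 \left(-184\right) = 2 \cdot 4 \left(-184\right) = 8 \left(-184\right) = -1472$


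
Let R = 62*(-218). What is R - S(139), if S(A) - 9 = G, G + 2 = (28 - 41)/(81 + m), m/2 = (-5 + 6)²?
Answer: -1122396/83 ≈ -13523.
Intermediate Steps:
m = 2 (m = 2*(-5 + 6)² = 2*1² = 2*1 = 2)
G = -179/83 (G = -2 + (28 - 41)/(81 + 2) = -2 - 13/83 = -179/83 ≈ -2.1566)
S(A) = 568/83 (S(A) = 9 - 179/83 = 568/83)
R = -13516
R - S(139) = -13516 - 1*568/83 = -13516 - 568/83 = -1122396/83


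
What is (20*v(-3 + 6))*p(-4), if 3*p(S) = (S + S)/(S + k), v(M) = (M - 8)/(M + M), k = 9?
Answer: 80/9 ≈ 8.8889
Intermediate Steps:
v(M) = (-8 + M)/(2*M) (v(M) = (-8 + M)/((2*M)) = (-8 + M)*(1/(2*M)) = (-8 + M)/(2*M))
p(S) = 2*S/(3*(9 + S)) (p(S) = ((S + S)/(S + 9))/3 = ((2*S)/(9 + S))/3 = (2*S/(9 + S))/3 = 2*S/(3*(9 + S)))
(20*v(-3 + 6))*p(-4) = (20*((-8 + (-3 + 6))/(2*(-3 + 6))))*((⅔)*(-4)/(9 - 4)) = (20*((½)*(-8 + 3)/3))*((⅔)*(-4)/5) = (20*((½)*(⅓)*(-5)))*((⅔)*(-4)*(⅕)) = (20*(-⅚))*(-8/15) = -50/3*(-8/15) = 80/9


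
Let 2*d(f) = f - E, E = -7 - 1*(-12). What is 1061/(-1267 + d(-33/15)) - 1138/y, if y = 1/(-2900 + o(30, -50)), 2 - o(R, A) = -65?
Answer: 20481774457/6353 ≈ 3.2240e+6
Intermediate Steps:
o(R, A) = 67 (o(R, A) = 2 - 1*(-65) = 2 + 65 = 67)
E = 5 (E = -7 + 12 = 5)
y = -1/2833 (y = 1/(-2900 + 67) = 1/(-2833) = -1/2833 ≈ -0.00035298)
d(f) = -5/2 + f/2 (d(f) = (f - 1*5)/2 = (f - 5)/2 = (-5 + f)/2 = -5/2 + f/2)
1061/(-1267 + d(-33/15)) - 1138/y = 1061/(-1267 + (-5/2 + (-33/15)/2)) - 1138/(-1/2833) = 1061/(-1267 + (-5/2 + (-33*1/15)/2)) - 1138*(-2833) = 1061/(-1267 + (-5/2 + (½)*(-11/5))) + 3223954 = 1061/(-1267 + (-5/2 - 11/10)) + 3223954 = 1061/(-1267 - 18/5) + 3223954 = 1061/(-6353/5) + 3223954 = 1061*(-5/6353) + 3223954 = -5305/6353 + 3223954 = 20481774457/6353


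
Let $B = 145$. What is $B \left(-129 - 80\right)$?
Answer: $-30305$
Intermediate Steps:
$B \left(-129 - 80\right) = 145 \left(-129 - 80\right) = 145 \left(-209\right) = -30305$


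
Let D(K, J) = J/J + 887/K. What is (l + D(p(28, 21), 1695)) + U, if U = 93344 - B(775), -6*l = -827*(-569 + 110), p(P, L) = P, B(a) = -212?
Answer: 849049/28 ≈ 30323.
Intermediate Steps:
D(K, J) = 1 + 887/K
l = -126531/2 (l = -(-827)*(-569 + 110)/6 = -(-827)*(-459)/6 = -⅙*379593 = -126531/2 ≈ -63266.)
U = 93556 (U = 93344 - 1*(-212) = 93344 + 212 = 93556)
(l + D(p(28, 21), 1695)) + U = (-126531/2 + (887 + 28)/28) + 93556 = (-126531/2 + (1/28)*915) + 93556 = (-126531/2 + 915/28) + 93556 = -1770519/28 + 93556 = 849049/28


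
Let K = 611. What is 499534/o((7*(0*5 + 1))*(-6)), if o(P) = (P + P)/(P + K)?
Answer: -20302489/6 ≈ -3.3837e+6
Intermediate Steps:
o(P) = 2*P/(611 + P) (o(P) = (P + P)/(P + 611) = (2*P)/(611 + P) = 2*P/(611 + P))
499534/o((7*(0*5 + 1))*(-6)) = 499534/((2*((7*(0*5 + 1))*(-6))/(611 + (7*(0*5 + 1))*(-6)))) = 499534/((2*((7*(0 + 1))*(-6))/(611 + (7*(0 + 1))*(-6)))) = 499534/((2*((7*1)*(-6))/(611 + (7*1)*(-6)))) = 499534/((2*(7*(-6))/(611 + 7*(-6)))) = 499534/((2*(-42)/(611 - 42))) = 499534/((2*(-42)/569)) = 499534/((2*(-42)*(1/569))) = 499534/(-84/569) = 499534*(-569/84) = -20302489/6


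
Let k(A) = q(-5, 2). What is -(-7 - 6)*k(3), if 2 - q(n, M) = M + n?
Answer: 65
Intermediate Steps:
q(n, M) = 2 - M - n (q(n, M) = 2 - (M + n) = 2 + (-M - n) = 2 - M - n)
k(A) = 5 (k(A) = 2 - 1*2 - 1*(-5) = 2 - 2 + 5 = 5)
-(-7 - 6)*k(3) = -(-7 - 6)*5 = -(-13)*5 = -1*(-65) = 65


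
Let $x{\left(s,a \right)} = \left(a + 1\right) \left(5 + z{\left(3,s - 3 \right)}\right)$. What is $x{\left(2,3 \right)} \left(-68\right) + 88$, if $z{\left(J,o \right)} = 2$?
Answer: $-1816$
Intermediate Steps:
$x{\left(s,a \right)} = 7 + 7 a$ ($x{\left(s,a \right)} = \left(a + 1\right) \left(5 + 2\right) = \left(1 + a\right) 7 = 7 + 7 a$)
$x{\left(2,3 \right)} \left(-68\right) + 88 = \left(7 + 7 \cdot 3\right) \left(-68\right) + 88 = \left(7 + 21\right) \left(-68\right) + 88 = 28 \left(-68\right) + 88 = -1904 + 88 = -1816$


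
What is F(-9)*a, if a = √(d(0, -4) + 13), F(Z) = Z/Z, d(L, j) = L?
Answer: √13 ≈ 3.6056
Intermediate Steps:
F(Z) = 1
a = √13 (a = √(0 + 13) = √13 ≈ 3.6056)
F(-9)*a = 1*√13 = √13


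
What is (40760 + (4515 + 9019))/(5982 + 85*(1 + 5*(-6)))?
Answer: 54294/3517 ≈ 15.438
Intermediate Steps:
(40760 + (4515 + 9019))/(5982 + 85*(1 + 5*(-6))) = (40760 + 13534)/(5982 + 85*(1 - 30)) = 54294/(5982 + 85*(-29)) = 54294/(5982 - 2465) = 54294/3517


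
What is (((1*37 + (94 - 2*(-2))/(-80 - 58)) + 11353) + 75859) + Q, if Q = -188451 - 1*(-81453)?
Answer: -1362730/69 ≈ -19750.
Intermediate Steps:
Q = -106998 (Q = -188451 + 81453 = -106998)
(((1*37 + (94 - 2*(-2))/(-80 - 58)) + 11353) + 75859) + Q = (((1*37 + (94 - 2*(-2))/(-80 - 58)) + 11353) + 75859) - 106998 = (((37 + (94 + 4)/(-138)) + 11353) + 75859) - 106998 = (((37 + 98*(-1/138)) + 11353) + 75859) - 106998 = (((37 - 49/69) + 11353) + 75859) - 106998 = ((2504/69 + 11353) + 75859) - 106998 = (785861/69 + 75859) - 106998 = 6020132/69 - 106998 = -1362730/69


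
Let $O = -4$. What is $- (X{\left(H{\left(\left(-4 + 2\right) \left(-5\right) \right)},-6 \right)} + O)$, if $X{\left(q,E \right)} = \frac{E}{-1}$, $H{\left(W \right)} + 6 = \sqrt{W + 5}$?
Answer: $-2$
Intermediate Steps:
$H{\left(W \right)} = -6 + \sqrt{5 + W}$ ($H{\left(W \right)} = -6 + \sqrt{W + 5} = -6 + \sqrt{5 + W}$)
$X{\left(q,E \right)} = - E$ ($X{\left(q,E \right)} = E \left(-1\right) = - E$)
$- (X{\left(H{\left(\left(-4 + 2\right) \left(-5\right) \right)},-6 \right)} + O) = - (\left(-1\right) \left(-6\right) - 4) = - (6 - 4) = \left(-1\right) 2 = -2$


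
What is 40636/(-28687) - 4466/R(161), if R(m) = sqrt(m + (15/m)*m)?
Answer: -40636/28687 - 203*sqrt(11)/2 ≈ -338.05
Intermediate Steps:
R(m) = sqrt(15 + m) (R(m) = sqrt(m + 15) = sqrt(15 + m))
40636/(-28687) - 4466/R(161) = 40636/(-28687) - 4466/sqrt(15 + 161) = 40636*(-1/28687) - 4466*sqrt(11)/44 = -40636/28687 - 4466*sqrt(11)/44 = -40636/28687 - 203*sqrt(11)/2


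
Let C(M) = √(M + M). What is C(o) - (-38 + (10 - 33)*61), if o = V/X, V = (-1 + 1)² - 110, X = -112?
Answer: 1441 + √385/14 ≈ 1442.4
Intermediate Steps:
V = -110 (V = 0² - 110 = 0 - 110 = -110)
o = 55/56 (o = -110/(-112) = -110*(-1/112) = 55/56 ≈ 0.98214)
C(M) = √2*√M (C(M) = √(2*M) = √2*√M)
C(o) - (-38 + (10 - 33)*61) = √2*√(55/56) - (-38 + (10 - 33)*61) = √2*(√770/28) - (-38 - 23*61) = √385/14 - (-38 - 1403) = √385/14 - 1*(-1441) = √385/14 + 1441 = 1441 + √385/14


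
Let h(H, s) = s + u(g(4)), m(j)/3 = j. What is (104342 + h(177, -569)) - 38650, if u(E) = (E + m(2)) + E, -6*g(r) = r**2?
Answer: 195371/3 ≈ 65124.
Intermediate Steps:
m(j) = 3*j
g(r) = -r**2/6
u(E) = 6 + 2*E (u(E) = (E + 3*2) + E = (E + 6) + E = (6 + E) + E = 6 + 2*E)
h(H, s) = 2/3 + s (h(H, s) = s + (6 + 2*(-1/6*4**2)) = s + (6 + 2*(-1/6*16)) = s + (6 + 2*(-8/3)) = s + (6 - 16/3) = s + 2/3 = 2/3 + s)
(104342 + h(177, -569)) - 38650 = (104342 + (2/3 - 569)) - 38650 = (104342 - 1705/3) - 38650 = 311321/3 - 38650 = 195371/3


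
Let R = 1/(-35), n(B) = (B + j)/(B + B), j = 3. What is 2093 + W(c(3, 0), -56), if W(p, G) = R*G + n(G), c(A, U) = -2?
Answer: 1173241/560 ≈ 2095.1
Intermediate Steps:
n(B) = (3 + B)/(2*B) (n(B) = (B + 3)/(B + B) = (3 + B)/((2*B)) = (3 + B)*(1/(2*B)) = (3 + B)/(2*B))
R = -1/35 ≈ -0.028571
W(p, G) = -G/35 + (3 + G)/(2*G)
2093 + W(c(3, 0), -56) = 2093 + (1/2 - 1/35*(-56) + (3/2)/(-56)) = 2093 + (1/2 + 8/5 + (3/2)*(-1/56)) = 2093 + (1/2 + 8/5 - 3/112) = 2093 + 1161/560 = 1173241/560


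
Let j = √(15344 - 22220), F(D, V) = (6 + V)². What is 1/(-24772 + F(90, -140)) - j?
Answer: -1/6816 - 6*I*√191 ≈ -0.00014671 - 82.922*I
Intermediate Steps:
j = 6*I*√191 (j = √(-6876) = 6*I*√191 ≈ 82.922*I)
1/(-24772 + F(90, -140)) - j = 1/(-24772 + (6 - 140)²) - 6*I*√191 = 1/(-24772 + (-134)²) - 6*I*√191 = 1/(-24772 + 17956) - 6*I*√191 = 1/(-6816) - 6*I*√191 = -1/6816 - 6*I*√191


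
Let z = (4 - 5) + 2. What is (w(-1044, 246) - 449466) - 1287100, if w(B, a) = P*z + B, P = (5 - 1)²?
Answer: -1737594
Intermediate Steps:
z = 1 (z = -1 + 2 = 1)
P = 16 (P = 4² = 16)
w(B, a) = 16 + B (w(B, a) = 16*1 + B = 16 + B)
(w(-1044, 246) - 449466) - 1287100 = ((16 - 1044) - 449466) - 1287100 = (-1028 - 449466) - 1287100 = -450494 - 1287100 = -1737594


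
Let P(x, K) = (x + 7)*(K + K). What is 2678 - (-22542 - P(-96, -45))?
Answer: 33230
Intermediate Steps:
P(x, K) = 2*K*(7 + x) (P(x, K) = (7 + x)*(2*K) = 2*K*(7 + x))
2678 - (-22542 - P(-96, -45)) = 2678 - (-22542 - 2*(-45)*(7 - 96)) = 2678 - (-22542 - 2*(-45)*(-89)) = 2678 - (-22542 - 1*8010) = 2678 - (-22542 - 8010) = 2678 - 1*(-30552) = 2678 + 30552 = 33230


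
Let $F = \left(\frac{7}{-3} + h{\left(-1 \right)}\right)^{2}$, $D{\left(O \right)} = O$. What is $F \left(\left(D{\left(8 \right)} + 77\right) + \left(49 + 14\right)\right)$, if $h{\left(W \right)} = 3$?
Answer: $\frac{592}{9} \approx 65.778$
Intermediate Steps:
$F = \frac{4}{9}$ ($F = \left(\frac{7}{-3} + 3\right)^{2} = \left(7 \left(- \frac{1}{3}\right) + 3\right)^{2} = \left(- \frac{7}{3} + 3\right)^{2} = \left(\frac{2}{3}\right)^{2} = \frac{4}{9} \approx 0.44444$)
$F \left(\left(D{\left(8 \right)} + 77\right) + \left(49 + 14\right)\right) = \frac{4 \left(\left(8 + 77\right) + \left(49 + 14\right)\right)}{9} = \frac{4 \left(85 + 63\right)}{9} = \frac{4}{9} \cdot 148 = \frac{592}{9}$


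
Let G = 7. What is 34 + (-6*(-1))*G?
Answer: 76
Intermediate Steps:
34 + (-6*(-1))*G = 34 - 6*(-1)*7 = 34 + 6*7 = 34 + 42 = 76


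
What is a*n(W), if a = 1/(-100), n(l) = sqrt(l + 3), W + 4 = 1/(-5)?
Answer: -I*sqrt(30)/500 ≈ -0.010954*I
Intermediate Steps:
W = -21/5 (W = -4 + 1/(-5) = -4 - 1/5 = -21/5 ≈ -4.2000)
n(l) = sqrt(3 + l)
a = -1/100 ≈ -0.010000
a*n(W) = -sqrt(3 - 21/5)/100 = -I*sqrt(30)/500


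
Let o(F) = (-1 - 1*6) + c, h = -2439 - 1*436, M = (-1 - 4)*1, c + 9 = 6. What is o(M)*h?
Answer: 28750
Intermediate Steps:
c = -3 (c = -9 + 6 = -3)
M = -5 (M = -5*1 = -5)
h = -2875 (h = -2439 - 436 = -2875)
o(F) = -10 (o(F) = (-1 - 1*6) - 3 = (-1 - 6) - 3 = -7 - 3 = -10)
o(M)*h = -10*(-2875) = 28750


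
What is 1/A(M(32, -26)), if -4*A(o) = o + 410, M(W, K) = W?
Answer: -2/221 ≈ -0.0090498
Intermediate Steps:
A(o) = -205/2 - o/4 (A(o) = -(o + 410)/4 = -(410 + o)/4 = -205/2 - o/4)
1/A(M(32, -26)) = 1/(-205/2 - 1/4*32) = 1/(-205/2 - 8) = 1/(-221/2) = -2/221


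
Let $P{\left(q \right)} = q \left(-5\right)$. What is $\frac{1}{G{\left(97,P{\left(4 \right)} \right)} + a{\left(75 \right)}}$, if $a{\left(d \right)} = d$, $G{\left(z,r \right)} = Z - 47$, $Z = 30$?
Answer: $\frac{1}{58} \approx 0.017241$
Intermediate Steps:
$P{\left(q \right)} = - 5 q$
$G{\left(z,r \right)} = -17$ ($G{\left(z,r \right)} = 30 - 47 = -17$)
$\frac{1}{G{\left(97,P{\left(4 \right)} \right)} + a{\left(75 \right)}} = \frac{1}{-17 + 75} = \frac{1}{58}$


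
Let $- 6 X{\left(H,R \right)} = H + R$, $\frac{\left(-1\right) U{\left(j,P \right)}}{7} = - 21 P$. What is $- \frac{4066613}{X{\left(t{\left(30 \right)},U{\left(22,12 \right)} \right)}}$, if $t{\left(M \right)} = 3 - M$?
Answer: $\frac{8133226}{579} \approx 14047.0$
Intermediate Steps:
$U{\left(j,P \right)} = 147 P$ ($U{\left(j,P \right)} = - 7 \left(- 21 P\right) = 147 P$)
$X{\left(H,R \right)} = - \frac{H}{6} - \frac{R}{6}$ ($X{\left(H,R \right)} = - \frac{H + R}{6} = - \frac{H}{6} - \frac{R}{6}$)
$- \frac{4066613}{X{\left(t{\left(30 \right)},U{\left(22,12 \right)} \right)}} = - \frac{4066613}{- \frac{3 - 30}{6} - \frac{147 \cdot 12}{6}} = - \frac{4066613}{- \frac{3 - 30}{6} - 294} = - \frac{4066613}{\left(- \frac{1}{6}\right) \left(-27\right) - 294} = - \frac{4066613}{\frac{9}{2} - 294} = - \frac{4066613}{- \frac{579}{2}} = \left(-4066613\right) \left(- \frac{2}{579}\right) = \frac{8133226}{579}$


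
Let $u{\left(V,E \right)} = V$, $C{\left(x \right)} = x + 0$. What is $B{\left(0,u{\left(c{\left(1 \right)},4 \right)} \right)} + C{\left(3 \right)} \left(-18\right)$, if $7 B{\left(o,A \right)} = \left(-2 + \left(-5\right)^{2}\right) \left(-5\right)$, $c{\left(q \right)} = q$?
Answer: $- \frac{493}{7} \approx -70.429$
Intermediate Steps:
$C{\left(x \right)} = x$
$B{\left(o,A \right)} = - \frac{115}{7}$ ($B{\left(o,A \right)} = \frac{\left(-2 + \left(-5\right)^{2}\right) \left(-5\right)}{7} = \frac{\left(-2 + 25\right) \left(-5\right)}{7} = \frac{23 \left(-5\right)}{7} = \frac{1}{7} \left(-115\right) = - \frac{115}{7}$)
$B{\left(0,u{\left(c{\left(1 \right)},4 \right)} \right)} + C{\left(3 \right)} \left(-18\right) = - \frac{115}{7} + 3 \left(-18\right) = - \frac{115}{7} - 54 = - \frac{493}{7}$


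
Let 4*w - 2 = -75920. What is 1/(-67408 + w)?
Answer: -2/172775 ≈ -1.1576e-5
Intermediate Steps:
w = -37959/2 (w = 1/2 + (1/4)*(-75920) = 1/2 - 18980 = -37959/2 ≈ -18980.)
1/(-67408 + w) = 1/(-67408 - 37959/2) = 1/(-172775/2) = -2/172775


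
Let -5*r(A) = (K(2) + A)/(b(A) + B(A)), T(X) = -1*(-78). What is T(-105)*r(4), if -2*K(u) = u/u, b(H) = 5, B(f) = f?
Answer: -91/15 ≈ -6.0667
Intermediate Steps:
K(u) = -½ (K(u) = -u/(2*u) = -½*1 = -½)
T(X) = 78
r(A) = -(-½ + A)/(5*(5 + A))
T(-105)*r(4) = 78*((1 - 2*4)/(10*(5 + 4))) = 78*((⅒)*(1 - 8)/9) = 78*((⅒)*(⅑)*(-7)) = 78*(-7/90) = -91/15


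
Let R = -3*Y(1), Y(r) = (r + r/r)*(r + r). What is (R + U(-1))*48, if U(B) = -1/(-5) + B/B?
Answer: -2592/5 ≈ -518.40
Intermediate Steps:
U(B) = 6/5 (U(B) = -1*(-1/5) + 1 = 1/5 + 1 = 6/5)
Y(r) = 2*r*(1 + r) (Y(r) = (r + 1)*(2*r) = (1 + r)*(2*r) = 2*r*(1 + r))
R = -12 (R = -6*(1 + 1) = -6*2 = -3*4 = -12)
(R + U(-1))*48 = (-12 + 6/5)*48 = -54/5*48 = -2592/5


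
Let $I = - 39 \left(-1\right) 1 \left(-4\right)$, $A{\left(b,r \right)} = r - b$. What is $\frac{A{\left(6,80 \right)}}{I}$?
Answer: $- \frac{37}{78} \approx -0.47436$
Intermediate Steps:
$I = -156$ ($I = - 39 \left(\left(-1\right) \left(-4\right)\right) = \left(-39\right) 4 = -156$)
$\frac{A{\left(6,80 \right)}}{I} = \frac{80 - 6}{-156} = \left(80 - 6\right) \left(- \frac{1}{156}\right) = 74 \left(- \frac{1}{156}\right) = - \frac{37}{78}$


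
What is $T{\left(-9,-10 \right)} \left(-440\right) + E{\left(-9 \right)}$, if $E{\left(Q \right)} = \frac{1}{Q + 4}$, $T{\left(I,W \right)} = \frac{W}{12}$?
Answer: $\frac{5497}{15} \approx 366.47$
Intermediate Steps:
$T{\left(I,W \right)} = \frac{W}{12}$ ($T{\left(I,W \right)} = W \frac{1}{12} = \frac{W}{12}$)
$E{\left(Q \right)} = \frac{1}{4 + Q}$
$T{\left(-9,-10 \right)} \left(-440\right) + E{\left(-9 \right)} = \frac{1}{12} \left(-10\right) \left(-440\right) + \frac{1}{4 - 9} = \left(- \frac{5}{6}\right) \left(-440\right) + \frac{1}{-5} = \frac{1100}{3} - \frac{1}{5} = \frac{5497}{15}$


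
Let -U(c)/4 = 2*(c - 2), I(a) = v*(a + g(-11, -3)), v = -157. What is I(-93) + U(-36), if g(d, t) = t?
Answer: 15376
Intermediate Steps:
I(a) = 471 - 157*a (I(a) = -157*(a - 3) = -157*(-3 + a) = 471 - 157*a)
U(c) = 16 - 8*c (U(c) = -8*(c - 2) = -8*(-2 + c) = -4*(-4 + 2*c) = 16 - 8*c)
I(-93) + U(-36) = (471 - 157*(-93)) + (16 - 8*(-36)) = (471 + 14601) + (16 + 288) = 15072 + 304 = 15376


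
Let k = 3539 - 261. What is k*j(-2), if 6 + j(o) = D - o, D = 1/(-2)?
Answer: -14751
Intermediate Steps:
D = -½ ≈ -0.50000
j(o) = -13/2 - o (j(o) = -6 + (-½ - o) = -13/2 - o)
k = 3278
k*j(-2) = 3278*(-13/2 - 1*(-2)) = 3278*(-13/2 + 2) = 3278*(-9/2) = -14751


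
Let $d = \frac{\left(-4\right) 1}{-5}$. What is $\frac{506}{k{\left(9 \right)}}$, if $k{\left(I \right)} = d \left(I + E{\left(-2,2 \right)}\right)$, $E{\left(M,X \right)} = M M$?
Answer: $\frac{1265}{26} \approx 48.654$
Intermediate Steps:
$E{\left(M,X \right)} = M^{2}$
$d = \frac{4}{5}$ ($d = \left(-4\right) \left(- \frac{1}{5}\right) = \frac{4}{5} \approx 0.8$)
$k{\left(I \right)} = \frac{16}{5} + \frac{4 I}{5}$ ($k{\left(I \right)} = \frac{4 \left(I + \left(-2\right)^{2}\right)}{5} = \frac{4 \left(I + 4\right)}{5} = \frac{4 \left(4 + I\right)}{5} = \frac{16}{5} + \frac{4 I}{5}$)
$\frac{506}{k{\left(9 \right)}} = \frac{506}{\frac{16}{5} + \frac{4}{5} \cdot 9} = \frac{506}{\frac{16}{5} + \frac{36}{5}} = \frac{506}{\frac{52}{5}} = 506 \cdot \frac{5}{52} = \frac{1265}{26}$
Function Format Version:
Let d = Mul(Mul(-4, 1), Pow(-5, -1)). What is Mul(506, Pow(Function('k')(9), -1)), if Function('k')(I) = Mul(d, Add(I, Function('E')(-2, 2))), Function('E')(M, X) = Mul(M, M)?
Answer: Rational(1265, 26) ≈ 48.654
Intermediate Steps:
Function('E')(M, X) = Pow(M, 2)
d = Rational(4, 5) (d = Mul(-4, Rational(-1, 5)) = Rational(4, 5) ≈ 0.80000)
Function('k')(I) = Add(Rational(16, 5), Mul(Rational(4, 5), I)) (Function('k')(I) = Mul(Rational(4, 5), Add(I, Pow(-2, 2))) = Mul(Rational(4, 5), Add(I, 4)) = Mul(Rational(4, 5), Add(4, I)) = Add(Rational(16, 5), Mul(Rational(4, 5), I)))
Mul(506, Pow(Function('k')(9), -1)) = Mul(506, Pow(Add(Rational(16, 5), Mul(Rational(4, 5), 9)), -1)) = Mul(506, Pow(Add(Rational(16, 5), Rational(36, 5)), -1)) = Mul(506, Pow(Rational(52, 5), -1)) = Mul(506, Rational(5, 52)) = Rational(1265, 26)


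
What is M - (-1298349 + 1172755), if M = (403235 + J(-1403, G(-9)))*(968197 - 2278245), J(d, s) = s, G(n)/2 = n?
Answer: -528233498822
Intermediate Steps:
G(n) = 2*n
M = -528233624416 (M = (403235 + 2*(-9))*(968197 - 2278245) = (403235 - 18)*(-1310048) = 403217*(-1310048) = -528233624416)
M - (-1298349 + 1172755) = -528233624416 - (-1298349 + 1172755) = -528233624416 - 1*(-125594) = -528233624416 + 125594 = -528233498822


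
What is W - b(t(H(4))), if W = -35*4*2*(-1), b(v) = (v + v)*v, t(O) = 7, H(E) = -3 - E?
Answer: 182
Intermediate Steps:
b(v) = 2*v² (b(v) = (2*v)*v = 2*v²)
W = 280 (W = -280*(-1) = -35*(-8) = 280)
W - b(t(H(4))) = 280 - 2*7² = 280 - 2*49 = 280 - 1*98 = 280 - 98 = 182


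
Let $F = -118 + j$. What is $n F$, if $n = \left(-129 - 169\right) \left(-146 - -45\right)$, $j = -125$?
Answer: $-7313814$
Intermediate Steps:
$F = -243$ ($F = -118 - 125 = -243$)
$n = 30098$ ($n = - 298 \left(-146 + 45\right) = \left(-298\right) \left(-101\right) = 30098$)
$n F = 30098 \left(-243\right) = -7313814$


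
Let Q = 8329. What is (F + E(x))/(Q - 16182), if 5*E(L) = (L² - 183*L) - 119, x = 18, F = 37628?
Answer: -185051/39265 ≈ -4.7129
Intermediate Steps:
E(L) = -119/5 - 183*L/5 + L²/5 (E(L) = ((L² - 183*L) - 119)/5 = (-119 + L² - 183*L)/5 = -119/5 - 183*L/5 + L²/5)
(F + E(x))/(Q - 16182) = (37628 + (-119/5 - 183/5*18 + (⅕)*18²))/(8329 - 16182) = (37628 + (-119/5 - 3294/5 + (⅕)*324))/(-7853) = (37628 + (-119/5 - 3294/5 + 324/5))*(-1/7853) = (37628 - 3089/5)*(-1/7853) = (185051/5)*(-1/7853) = -185051/39265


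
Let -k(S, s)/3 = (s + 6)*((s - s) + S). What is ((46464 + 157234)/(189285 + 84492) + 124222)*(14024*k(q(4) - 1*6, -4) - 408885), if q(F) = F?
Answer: -389644896009744/13037 ≈ -2.9888e+10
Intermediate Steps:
k(S, s) = -3*S*(6 + s) (k(S, s) = -3*(s + 6)*((s - s) + S) = -3*(6 + s)*(0 + S) = -3*(6 + s)*S = -3*S*(6 + s))
((46464 + 157234)/(189285 + 84492) + 124222)*(14024*k(q(4) - 1*6, -4) - 408885) = ((46464 + 157234)/(189285 + 84492) + 124222)*(14024*(-3*(4 - 1*6)*(6 - 4)) - 408885) = (203698/273777 + 124222)*(14024*(-3*(4 - 6)*2) - 408885) = (203698*(1/273777) + 124222)*(14024*(-3*(-2)*2) - 408885) = (203698/273777 + 124222)*(14024*12 - 408885) = 34009330192*(168288 - 408885)/273777 = (34009330192/273777)*(-240597) = -389644896009744/13037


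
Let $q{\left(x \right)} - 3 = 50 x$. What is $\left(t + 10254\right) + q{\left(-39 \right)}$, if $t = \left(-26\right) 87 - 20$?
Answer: $6025$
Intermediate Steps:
$q{\left(x \right)} = 3 + 50 x$
$t = -2282$ ($t = -2262 - 20 = -2282$)
$\left(t + 10254\right) + q{\left(-39 \right)} = \left(-2282 + 10254\right) + \left(3 + 50 \left(-39\right)\right) = 7972 + \left(3 - 1950\right) = 7972 - 1947 = 6025$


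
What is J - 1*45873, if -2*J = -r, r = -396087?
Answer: -487833/2 ≈ -2.4392e+5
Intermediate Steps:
J = -396087/2 (J = -(-1)*(-396087)/2 = -½*396087 = -396087/2 ≈ -1.9804e+5)
J - 1*45873 = -396087/2 - 1*45873 = -396087/2 - 45873 = -487833/2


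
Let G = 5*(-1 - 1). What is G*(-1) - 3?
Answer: 7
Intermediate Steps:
G = -10 (G = 5*(-2) = -10)
G*(-1) - 3 = -10*(-1) - 3 = 10 - 3 = 7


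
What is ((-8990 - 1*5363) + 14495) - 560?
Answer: -418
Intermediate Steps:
((-8990 - 1*5363) + 14495) - 560 = ((-8990 - 5363) + 14495) - 560 = (-14353 + 14495) - 560 = 142 - 560 = -418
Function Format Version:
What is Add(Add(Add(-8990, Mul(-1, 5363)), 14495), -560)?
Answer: -418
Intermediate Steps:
Add(Add(Add(-8990, Mul(-1, 5363)), 14495), -560) = Add(Add(Add(-8990, -5363), 14495), -560) = Add(Add(-14353, 14495), -560) = Add(142, -560) = -418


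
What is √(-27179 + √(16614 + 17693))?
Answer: √(-27179 + 13*√203) ≈ 164.3*I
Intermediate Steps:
√(-27179 + √(16614 + 17693)) = √(-27179 + √34307) = √(-27179 + 13*√203)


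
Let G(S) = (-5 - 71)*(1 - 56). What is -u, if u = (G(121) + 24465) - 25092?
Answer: -3553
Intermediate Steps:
G(S) = 4180 (G(S) = -76*(-55) = 4180)
u = 3553 (u = (4180 + 24465) - 25092 = 28645 - 25092 = 3553)
-u = -1*3553 = -3553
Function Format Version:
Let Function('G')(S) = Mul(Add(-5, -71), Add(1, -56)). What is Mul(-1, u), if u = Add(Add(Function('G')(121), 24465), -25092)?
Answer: -3553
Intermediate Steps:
Function('G')(S) = 4180 (Function('G')(S) = Mul(-76, -55) = 4180)
u = 3553 (u = Add(Add(4180, 24465), -25092) = Add(28645, -25092) = 3553)
Mul(-1, u) = Mul(-1, 3553) = -3553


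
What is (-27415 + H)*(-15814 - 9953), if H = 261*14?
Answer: 612249687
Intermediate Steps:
H = 3654
(-27415 + H)*(-15814 - 9953) = (-27415 + 3654)*(-15814 - 9953) = -23761*(-25767) = 612249687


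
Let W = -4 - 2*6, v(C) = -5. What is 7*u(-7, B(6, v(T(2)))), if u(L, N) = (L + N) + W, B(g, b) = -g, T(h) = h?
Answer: -203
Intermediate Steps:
W = -16 (W = -4 - 12 = -16)
u(L, N) = -16 + L + N (u(L, N) = (L + N) - 16 = -16 + L + N)
7*u(-7, B(6, v(T(2)))) = 7*(-16 - 7 - 1*6) = 7*(-16 - 7 - 6) = 7*(-29) = -203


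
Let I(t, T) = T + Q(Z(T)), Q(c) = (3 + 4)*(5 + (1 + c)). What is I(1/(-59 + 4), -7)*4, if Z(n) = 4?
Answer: 252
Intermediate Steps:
Q(c) = 42 + 7*c (Q(c) = 7*(6 + c) = 42 + 7*c)
I(t, T) = 70 + T (I(t, T) = T + (42 + 7*4) = T + (42 + 28) = T + 70 = 70 + T)
I(1/(-59 + 4), -7)*4 = (70 - 7)*4 = 63*4 = 252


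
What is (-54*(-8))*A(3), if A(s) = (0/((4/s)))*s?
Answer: 0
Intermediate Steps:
A(s) = 0 (A(s) = (0*(s/4))*s = 0*s = 0)
(-54*(-8))*A(3) = -54*(-8)*0 = 432*0 = 0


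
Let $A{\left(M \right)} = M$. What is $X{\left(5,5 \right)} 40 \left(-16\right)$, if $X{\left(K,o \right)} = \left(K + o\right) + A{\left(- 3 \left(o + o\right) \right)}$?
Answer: $12800$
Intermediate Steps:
$X{\left(K,o \right)} = K - 5 o$ ($X{\left(K,o \right)} = \left(K + o\right) - 3 \left(o + o\right) = \left(K + o\right) - 3 \cdot 2 o = \left(K + o\right) - 6 o = K - 5 o$)
$X{\left(5,5 \right)} 40 \left(-16\right) = \left(5 - 25\right) 40 \left(-16\right) = \left(-20\right) 40 \left(-16\right) = \left(-800\right) \left(-16\right) = 12800$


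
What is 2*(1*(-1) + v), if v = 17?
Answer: 32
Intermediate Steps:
2*(1*(-1) + v) = 2*(1*(-1) + 17) = 2*(-1 + 17) = 2*16 = 32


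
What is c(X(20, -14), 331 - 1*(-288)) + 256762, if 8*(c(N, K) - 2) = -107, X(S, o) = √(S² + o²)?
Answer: 2054005/8 ≈ 2.5675e+5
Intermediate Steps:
c(N, K) = -91/8 (c(N, K) = 2 + (⅛)*(-107) = 2 - 107/8 = -91/8)
c(X(20, -14), 331 - 1*(-288)) + 256762 = -91/8 + 256762 = 2054005/8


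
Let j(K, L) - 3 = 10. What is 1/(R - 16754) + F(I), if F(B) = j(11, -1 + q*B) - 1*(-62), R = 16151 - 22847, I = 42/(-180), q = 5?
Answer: 1758749/23450 ≈ 75.000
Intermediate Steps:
I = -7/30 (I = 42*(-1/180) = -7/30 ≈ -0.23333)
j(K, L) = 13 (j(K, L) = 3 + 10 = 13)
R = -6696
F(B) = 75 (F(B) = 13 - 1*(-62) = 13 + 62 = 75)
1/(R - 16754) + F(I) = 1/(-6696 - 16754) + 75 = 1/(-23450) + 75 = -1/23450 + 75 = 1758749/23450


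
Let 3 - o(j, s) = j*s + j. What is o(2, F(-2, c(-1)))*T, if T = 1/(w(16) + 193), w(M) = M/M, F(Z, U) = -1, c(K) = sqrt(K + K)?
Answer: 3/194 ≈ 0.015464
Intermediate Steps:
c(K) = sqrt(2)*sqrt(K) (c(K) = sqrt(2*K) = sqrt(2)*sqrt(K))
w(M) = 1
o(j, s) = 3 - j - j*s (o(j, s) = 3 - (j*s + j) = 3 - (j + j*s) = 3 + (-j - j*s) = 3 - j - j*s)
T = 1/194 (T = 1/(1 + 193) = 1/194 ≈ 0.0051546)
o(2, F(-2, c(-1)))*T = (3 - 1*2 - 1*2*(-1))*(1/194) = (3 - 2 + 2)*(1/194) = 3*(1/194) = 3/194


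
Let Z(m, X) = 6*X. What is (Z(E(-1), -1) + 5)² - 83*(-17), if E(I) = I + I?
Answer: 1412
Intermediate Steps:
E(I) = 2*I
(Z(E(-1), -1) + 5)² - 83*(-17) = (6*(-1) + 5)² - 83*(-17) = (-6 + 5)² + 1411 = (-1)² + 1411 = 1 + 1411 = 1412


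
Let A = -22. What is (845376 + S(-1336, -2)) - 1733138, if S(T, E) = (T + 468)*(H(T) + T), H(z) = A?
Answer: 290982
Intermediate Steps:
H(z) = -22
S(T, E) = (-22 + T)*(468 + T) (S(T, E) = (T + 468)*(-22 + T) = (468 + T)*(-22 + T) = (-22 + T)*(468 + T))
(845376 + S(-1336, -2)) - 1733138 = (845376 + (-10296 + (-1336)² + 446*(-1336))) - 1733138 = (845376 + (-10296 + 1784896 - 595856)) - 1733138 = (845376 + 1178744) - 1733138 = 2024120 - 1733138 = 290982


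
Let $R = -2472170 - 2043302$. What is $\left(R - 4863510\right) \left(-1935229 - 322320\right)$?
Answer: $21173511435118$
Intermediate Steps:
$R = -4515472$ ($R = -2472170 - 2043302 = -4515472$)
$\left(R - 4863510\right) \left(-1935229 - 322320\right) = \left(-4515472 - 4863510\right) \left(-1935229 - 322320\right) = \left(-9378982\right) \left(-2257549\right) = 21173511435118$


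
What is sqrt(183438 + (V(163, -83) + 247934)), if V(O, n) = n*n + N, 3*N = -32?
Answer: sqrt(3944253)/3 ≈ 662.00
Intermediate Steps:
N = -32/3 (N = (1/3)*(-32) = -32/3 ≈ -10.667)
V(O, n) = -32/3 + n**2 (V(O, n) = n*n - 32/3 = n**2 - 32/3 = -32/3 + n**2)
sqrt(183438 + (V(163, -83) + 247934)) = sqrt(183438 + ((-32/3 + (-83)**2) + 247934)) = sqrt(183438 + ((-32/3 + 6889) + 247934)) = sqrt(183438 + (20635/3 + 247934)) = sqrt(183438 + 764437/3) = sqrt(1314751/3) = sqrt(3944253)/3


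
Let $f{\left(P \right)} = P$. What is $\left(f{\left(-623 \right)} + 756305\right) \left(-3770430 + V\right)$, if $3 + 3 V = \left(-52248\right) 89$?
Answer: $-4020572075310$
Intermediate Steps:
$V = -1550025$ ($V = -1 + \frac{\left(-52248\right) 89}{3} = -1 + \frac{1}{3} \left(-4650072\right) = -1 - 1550024 = -1550025$)
$\left(f{\left(-623 \right)} + 756305\right) \left(-3770430 + V\right) = \left(-623 + 756305\right) \left(-3770430 - 1550025\right) = 755682 \left(-5320455\right) = -4020572075310$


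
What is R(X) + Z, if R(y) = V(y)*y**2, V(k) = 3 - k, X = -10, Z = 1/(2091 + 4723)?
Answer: 8858201/6814 ≈ 1300.0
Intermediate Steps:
Z = 1/6814 ≈ 0.00014676
R(y) = y**2*(3 - y) (R(y) = (3 - y)*y**2 = y**2*(3 - y))
R(X) + Z = (-10)**2*(3 - 1*(-10)) + 1/6814 = 100*(3 + 10) + 1/6814 = 100*13 + 1/6814 = 1300 + 1/6814 = 8858201/6814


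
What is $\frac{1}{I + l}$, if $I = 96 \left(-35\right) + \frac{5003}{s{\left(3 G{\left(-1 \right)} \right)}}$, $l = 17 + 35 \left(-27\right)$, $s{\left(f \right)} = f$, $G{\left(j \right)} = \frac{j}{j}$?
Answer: $- \frac{3}{7861} \approx -0.00038163$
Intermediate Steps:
$G{\left(j \right)} = 1$
$l = -928$ ($l = 17 - 945 = -928$)
$I = - \frac{5077}{3}$ ($I = 96 \left(-35\right) + \frac{5003}{3 \cdot 1} = -3360 + \frac{5003}{3} = - \frac{5077}{3} \approx -1692.3$)
$\frac{1}{I + l} = \frac{1}{- \frac{5077}{3} - 928} = \frac{1}{- \frac{7861}{3}} = - \frac{3}{7861}$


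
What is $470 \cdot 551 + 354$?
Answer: $259324$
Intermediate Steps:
$470 \cdot 551 + 354 = 258970 + 354 = 259324$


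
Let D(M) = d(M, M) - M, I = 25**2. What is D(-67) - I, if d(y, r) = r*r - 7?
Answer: 3924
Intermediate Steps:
d(y, r) = -7 + r**2 (d(y, r) = r**2 - 7 = -7 + r**2)
I = 625
D(M) = -7 + M**2 - M (D(M) = (-7 + M**2) - M = -7 + M**2 - M)
D(-67) - I = (-7 + (-67)**2 - 1*(-67)) - 1*625 = (-7 + 4489 + 67) - 625 = 4549 - 625 = 3924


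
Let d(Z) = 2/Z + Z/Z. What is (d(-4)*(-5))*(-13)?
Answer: 65/2 ≈ 32.500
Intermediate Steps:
d(Z) = 1 + 2/Z (d(Z) = 2/Z + 1 = 1 + 2/Z)
(d(-4)*(-5))*(-13) = (((2 - 4)/(-4))*(-5))*(-13) = (-¼*(-2)*(-5))*(-13) = ((½)*(-5))*(-13) = -5/2*(-13) = 65/2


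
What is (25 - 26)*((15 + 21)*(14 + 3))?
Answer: -612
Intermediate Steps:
(25 - 26)*((15 + 21)*(14 + 3)) = -36*17 = -1*612 = -612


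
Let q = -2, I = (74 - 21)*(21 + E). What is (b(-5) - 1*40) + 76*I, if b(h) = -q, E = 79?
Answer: 402762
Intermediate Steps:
I = 5300 (I = (74 - 21)*(21 + 79) = 53*100 = 5300)
b(h) = 2 (b(h) = -1*(-2) = 2)
(b(-5) - 1*40) + 76*I = (2 - 1*40) + 76*5300 = (2 - 40) + 402800 = -38 + 402800 = 402762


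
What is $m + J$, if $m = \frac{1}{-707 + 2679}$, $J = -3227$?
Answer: $- \frac{6363643}{1972} \approx -3227.0$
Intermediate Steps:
$m = \frac{1}{1972} \approx 0.0005071$
$m + J = \frac{1}{1972} - 3227 = - \frac{6363643}{1972}$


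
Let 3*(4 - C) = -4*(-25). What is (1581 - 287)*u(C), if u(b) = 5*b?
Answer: -569360/3 ≈ -1.8979e+5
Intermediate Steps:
C = -88/3 (C = 4 - (-4)*(-25)/3 = 4 - ⅓*100 = 4 - 100/3 = -88/3 ≈ -29.333)
(1581 - 287)*u(C) = (1581 - 287)*(5*(-88/3)) = 1294*(-440/3) = -569360/3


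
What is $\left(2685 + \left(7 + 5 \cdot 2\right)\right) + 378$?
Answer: $3080$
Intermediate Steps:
$\left(2685 + \left(7 + 5 \cdot 2\right)\right) + 378 = \left(2685 + \left(7 + 10\right)\right) + 378 = \left(2685 + 17\right) + 378 = 2702 + 378 = 3080$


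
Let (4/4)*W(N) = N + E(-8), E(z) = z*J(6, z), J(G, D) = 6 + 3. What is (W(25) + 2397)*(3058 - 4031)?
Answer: -2286550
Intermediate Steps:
J(G, D) = 9
E(z) = 9*z (E(z) = z*9 = 9*z)
W(N) = -72 + N (W(N) = N + 9*(-8) = N - 72 = -72 + N)
(W(25) + 2397)*(3058 - 4031) = ((-72 + 25) + 2397)*(3058 - 4031) = (-47 + 2397)*(-973) = 2350*(-973) = -2286550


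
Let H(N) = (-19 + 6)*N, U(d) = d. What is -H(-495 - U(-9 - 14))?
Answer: -6136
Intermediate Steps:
H(N) = -13*N
-H(-495 - U(-9 - 14)) = -(-13)*(-495 - (-9 - 14)) = -(-13)*(-495 - 1*(-23)) = -(-13)*(-495 + 23) = -(-13)*(-472) = -1*6136 = -6136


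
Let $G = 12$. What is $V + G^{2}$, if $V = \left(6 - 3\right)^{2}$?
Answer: $153$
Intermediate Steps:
$V = 9$ ($V = 3^{2} = 9$)
$V + G^{2} = 9 + 12^{2} = 9 + 144 = 153$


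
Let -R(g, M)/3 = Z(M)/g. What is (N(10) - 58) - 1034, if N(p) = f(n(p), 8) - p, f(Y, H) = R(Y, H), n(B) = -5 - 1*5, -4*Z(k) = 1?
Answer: -44083/40 ≈ -1102.1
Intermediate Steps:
Z(k) = -1/4 (Z(k) = -1/4*1 = -1/4)
n(B) = -10 (n(B) = -5 - 5 = -10)
R(g, M) = 3/(4*g) (R(g, M) = -(-3)/(4*g) = 3/(4*g))
f(Y, H) = 3/(4*Y)
N(p) = -3/40 - p (N(p) = (3/4)/(-10) - p = (3/4)*(-1/10) - p = -3/40 - p)
(N(10) - 58) - 1034 = ((-3/40 - 1*10) - 58) - 1034 = ((-3/40 - 10) - 58) - 1034 = (-403/40 - 58) - 1034 = -2723/40 - 1034 = -44083/40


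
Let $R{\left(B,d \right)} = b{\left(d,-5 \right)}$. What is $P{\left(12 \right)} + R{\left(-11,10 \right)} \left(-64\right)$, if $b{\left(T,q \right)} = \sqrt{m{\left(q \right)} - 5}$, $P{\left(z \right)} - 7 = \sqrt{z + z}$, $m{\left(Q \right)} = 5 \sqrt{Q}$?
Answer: $7 - 64 \sqrt{-5 + 5 i \sqrt{5}} + 2 \sqrt{6} \approx -109.93 - 187.94 i$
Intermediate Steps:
$P{\left(z \right)} = 7 + \sqrt{2} \sqrt{z}$ ($P{\left(z \right)} = 7 + \sqrt{z + z} = 7 + \sqrt{2 z} = 7 + \sqrt{2} \sqrt{z}$)
$b{\left(T,q \right)} = \sqrt{-5 + 5 \sqrt{q}}$ ($b{\left(T,q \right)} = \sqrt{5 \sqrt{q} - 5} = \sqrt{-5 + 5 \sqrt{q}}$)
$R{\left(B,d \right)} = \sqrt{-5 + 5 i \sqrt{5}}$ ($R{\left(B,d \right)} = \sqrt{-5 + 5 \sqrt{-5}} = \sqrt{-5 + 5 i \sqrt{5}}$)
$P{\left(12 \right)} + R{\left(-11,10 \right)} \left(-64\right) = \left(7 + \sqrt{2} \sqrt{12}\right) + \sqrt{-5 + 5 i \sqrt{5}} \left(-64\right) = \left(7 + \sqrt{2} \cdot 2 \sqrt{3}\right) - 64 \sqrt{-5 + 5 i \sqrt{5}} = \left(7 + 2 \sqrt{6}\right) - 64 \sqrt{-5 + 5 i \sqrt{5}} = 7 - 64 \sqrt{-5 + 5 i \sqrt{5}} + 2 \sqrt{6}$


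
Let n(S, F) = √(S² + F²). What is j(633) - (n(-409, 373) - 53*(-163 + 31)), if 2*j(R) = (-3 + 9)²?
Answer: -6978 - √306410 ≈ -7531.5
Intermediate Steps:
j(R) = 18 (j(R) = (-3 + 9)²/2 = (½)*6² = (½)*36 = 18)
n(S, F) = √(F² + S²)
j(633) - (n(-409, 373) - 53*(-163 + 31)) = 18 - (√(373² + (-409)²) - 53*(-163 + 31)) = 18 - (√(139129 + 167281) - 53*(-132)) = 18 - (√306410 - 1*(-6996)) = 18 - (√306410 + 6996) = 18 - (6996 + √306410) = 18 + (-6996 - √306410) = -6978 - √306410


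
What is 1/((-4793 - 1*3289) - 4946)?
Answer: -1/13028 ≈ -7.6758e-5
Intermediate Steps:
1/((-4793 - 1*3289) - 4946) = 1/((-4793 - 3289) - 4946) = 1/(-8082 - 4946) = 1/(-13028) = -1/13028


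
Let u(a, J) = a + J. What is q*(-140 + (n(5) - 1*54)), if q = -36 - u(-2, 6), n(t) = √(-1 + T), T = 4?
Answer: 7760 - 40*√3 ≈ 7690.7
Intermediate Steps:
u(a, J) = J + a
n(t) = √3 (n(t) = √(-1 + 4) = √3)
q = -40 (q = -36 - (6 - 2) = -36 - 1*4 = -36 - 4 = -40)
q*(-140 + (n(5) - 1*54)) = -40*(-140 + (√3 - 1*54)) = -40*(-140 + (√3 - 54)) = -40*(-140 + (-54 + √3)) = -40*(-194 + √3) = 7760 - 40*√3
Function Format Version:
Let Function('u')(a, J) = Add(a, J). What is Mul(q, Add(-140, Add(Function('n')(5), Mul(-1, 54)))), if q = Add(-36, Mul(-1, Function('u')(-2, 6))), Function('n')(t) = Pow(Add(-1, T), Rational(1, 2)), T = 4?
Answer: Add(7760, Mul(-40, Pow(3, Rational(1, 2)))) ≈ 7690.7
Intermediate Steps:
Function('u')(a, J) = Add(J, a)
Function('n')(t) = Pow(3, Rational(1, 2)) (Function('n')(t) = Pow(Add(-1, 4), Rational(1, 2)) = Pow(3, Rational(1, 2)))
q = -40 (q = Add(-36, Mul(-1, Add(6, -2))) = Add(-36, Mul(-1, 4)) = Add(-36, -4) = -40)
Mul(q, Add(-140, Add(Function('n')(5), Mul(-1, 54)))) = Mul(-40, Add(-140, Add(Pow(3, Rational(1, 2)), Mul(-1, 54)))) = Mul(-40, Add(-140, Add(Pow(3, Rational(1, 2)), -54))) = Mul(-40, Add(-140, Add(-54, Pow(3, Rational(1, 2))))) = Mul(-40, Add(-194, Pow(3, Rational(1, 2)))) = Add(7760, Mul(-40, Pow(3, Rational(1, 2))))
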